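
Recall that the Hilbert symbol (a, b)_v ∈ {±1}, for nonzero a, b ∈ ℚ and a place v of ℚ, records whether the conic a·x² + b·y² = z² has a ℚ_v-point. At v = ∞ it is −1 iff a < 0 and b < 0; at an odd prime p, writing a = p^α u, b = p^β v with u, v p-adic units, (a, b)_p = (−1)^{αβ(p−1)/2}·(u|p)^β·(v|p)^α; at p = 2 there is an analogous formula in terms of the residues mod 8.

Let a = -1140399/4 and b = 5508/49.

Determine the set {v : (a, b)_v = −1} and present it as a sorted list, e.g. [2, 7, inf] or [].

Mod squares: a ≡ -39, b ≡ 17. Check v ∈ {∞, 2, 3, 7, 13, 17, 19}.
v=7: a=7^0·(≡5), b=7^-2·(≡6) mod 7; (5|7)=-1, (6|7)=-1; (−1)^{0·-2·3}·(-1)^-2·(-1)^0 = +1.
v=∞: -39 < 0 and 17 > 0  ⇒  (a,b)_∞ = +1.
v=13: a=13^1·(≡10), b=13^0·(≡10) mod 13; (10|13)=+1, (10|13)=+1; (−1)^{1·0·6}·(+1)^0·(+1)^1 = +1.
v=17: a=17^0·(≡3), b=17^1·(≡8) mod 17; (3|17)=-1, (8|17)=+1; (−1)^{0·1·8}·(-1)^1·(+1)^0 = -1.
v=2: v_2(a)=-2, v_2(b)=2; units ≡ 1, 1 (mod 8); ε·ε+αω+βω = 0·0+-2·0+2·0 ≡ 0  ⇒  (a,b)_2 = +1.
v=19: a=19^2·(≡13), b=19^0·(≡5) mod 19; (13|19)=-1, (5|19)=+1; (−1)^{2·0·9}·(-1)^0·(+1)^2 = +1.
v=3: a=3^5·(≡2), b=3^4·(≡2) mod 3; (2|3)=-1, (2|3)=-1; (−1)^{5·4·1}·(-1)^4·(-1)^5 = -1.
|Ram(-39, 17)| = 2, even; anisotropic at {3, 17}.

[3, 17]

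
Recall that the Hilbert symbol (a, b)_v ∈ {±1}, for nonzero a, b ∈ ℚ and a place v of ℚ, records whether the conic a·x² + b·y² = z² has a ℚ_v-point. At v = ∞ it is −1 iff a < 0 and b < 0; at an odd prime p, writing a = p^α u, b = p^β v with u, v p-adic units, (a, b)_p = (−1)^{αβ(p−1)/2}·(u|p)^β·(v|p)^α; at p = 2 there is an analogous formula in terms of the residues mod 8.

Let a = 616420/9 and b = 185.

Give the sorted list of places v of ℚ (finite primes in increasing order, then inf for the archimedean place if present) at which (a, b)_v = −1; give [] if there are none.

[5, 37]

(a, b) ≡ (3145, 185) mod (ℚ^×)²; places V = {2, 3, 5, 7, 17, 37, ∞}.
(a,b)_∞: sgn(3145)=+, sgn(185)=+, so +1.
(a,b)_17: α=1, u≡15; β=0, v≡15 (mod 17); (15|17)=+1, (15|17)=+1; sign (−1)^0·+1^0·+1^1 = +1.
(a,b)_7: α=2, u≡4; β=0, v≡3 (mod 7); (4|7)=+1, (3|7)=-1; sign (−1)^0·+1^0·-1^2 = +1.
(a,b)_3: α=-2, u≡1; β=0, v≡2 (mod 3); (1|3)=+1, (2|3)=-1; sign (−1)^0·+1^0·-1^-2 = +1.
(a,b)_37: α=1, u≡34; β=1, v≡5 (mod 37); (34|37)=+1, (5|37)=-1; sign (−1)^0·+1^1·-1^1 = -1.
(a,b)_2: α=2, β=0; u≡1, v≡1 (mod 8); ε(u)ε(v)=0·0, αω(v)=2·0, βω(u)=0·0; sum ≡ 0  ⇒  +1.
(a,b)_5: α=1, u≡1; β=1, v≡2 (mod 5); (1|5)=+1, (2|5)=-1; sign (−1)^0·+1^1·-1^1 = -1.
Ram(3145, 185) = {5, 37}; no ℚ_5-point on the conic.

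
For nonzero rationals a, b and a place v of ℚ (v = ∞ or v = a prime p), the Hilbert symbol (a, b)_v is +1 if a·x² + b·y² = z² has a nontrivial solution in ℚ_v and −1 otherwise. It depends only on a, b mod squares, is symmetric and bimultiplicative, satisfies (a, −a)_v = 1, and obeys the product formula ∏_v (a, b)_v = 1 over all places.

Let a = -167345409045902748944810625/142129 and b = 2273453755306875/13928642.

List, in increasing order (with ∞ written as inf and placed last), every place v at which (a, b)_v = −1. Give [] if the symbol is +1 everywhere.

[2, 23]

Mod squares: a ≡ -21793, b ≡ 1702. Check v ∈ {∞, 2, 3, 5, 7, 13, 19, 23, 29, 31, 37}.
v=∞: -21793 < 0 and 1702 > 0  ⇒  (a,b)_∞ = +1.
v=7: a=7^2·(≡3), b=7^-2·(≡4) mod 7; (3|7)=-1, (4|7)=+1; (−1)^{2·-2·3}·(-1)^-2·(+1)^2 = +1.
v=23: a=23^2·(≡22), b=23^1·(≡19) mod 23; (22|23)=-1, (19|23)=-1; (−1)^{2·1·11}·(-1)^1·(-1)^2 = -1.
v=29: a=29^-2·(≡19), b=29^-2·(≡4) mod 29; (19|29)=-1, (4|29)=+1; (−1)^{-2·-2·14}·(-1)^-2·(+1)^-2 = +1.
v=5: a=5^4·(≡2), b=5^4·(≡3) mod 5; (2|5)=-1, (3|5)=-1; (−1)^{4·4·2}·(-1)^4·(-1)^4 = +1.
v=37: a=37^5·(≡7), b=37^3·(≡25) mod 37; (7|37)=+1, (25|37)=+1; (−1)^{5·3·18}·(+1)^3·(+1)^5 = +1.
v=31: a=31^3·(≡20), b=31^2·(≡8) mod 31; (20|31)=+1, (8|31)=+1; (−1)^{3·2·15}·(+1)^2·(+1)^3 = +1.
v=13: a=13^-2·(≡5), b=13^-2·(≡1) mod 13; (5|13)=-1, (1|13)=+1; (−1)^{-2·-2·6}·(-1)^-2·(+1)^-2 = +1.
v=19: a=19^3·(≡12), b=19^2·(≡4) mod 19; (12|19)=-1, (4|19)=+1; (−1)^{3·2·9}·(-1)^2·(+1)^3 = +1.
v=3: a=3^6·(≡2), b=3^2·(≡1) mod 3; (2|3)=-1, (1|3)=+1; (−1)^{6·2·1}·(-1)^2·(+1)^6 = +1.
v=2: v_2(a)=0, v_2(b)=-1; units ≡ 7, 3 (mod 8); ε·ε+αω+βω = 1·1+0·1+-1·0 ≡ 1  ⇒  (a,b)_2 = -1.
(-21793, 1702 / ℚ) ramifies at {2, 23}: a division algebra.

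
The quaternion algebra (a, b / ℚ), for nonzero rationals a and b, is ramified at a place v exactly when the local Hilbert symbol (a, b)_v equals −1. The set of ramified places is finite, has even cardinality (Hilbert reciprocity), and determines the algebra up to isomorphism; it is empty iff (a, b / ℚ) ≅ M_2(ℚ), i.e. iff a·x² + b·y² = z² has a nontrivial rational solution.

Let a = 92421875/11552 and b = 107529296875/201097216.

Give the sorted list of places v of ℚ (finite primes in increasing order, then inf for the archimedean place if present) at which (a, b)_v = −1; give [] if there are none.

(a, b) ≡ (70, 3094) mod (ℚ^×)²; places V = {2, 5, 7, 11, 13, 17, 19, ∞}.
(a,b)_11: α=0, u≡9; β=2, v≡3 (mod 11); (9|11)=+1, (3|11)=+1; sign (−1)^0·+1^2·+1^0 = +1.
(a,b)_13: α=2, u≡7; β=1, v≡3 (mod 13); (7|13)=-1, (3|13)=+1; sign (−1)^0·-1^1·+1^2 = -1.
(a,b)_17: α=0, u≡13; β=-1, v≡3 (mod 17); (13|17)=+1, (3|17)=-1; sign (−1)^0·+1^-1·-1^0 = +1.
(a,b)_19: α=-2, u≡12; β=-2, v≡9 (mod 19); (12|19)=-1, (9|19)=+1; sign (−1)^0·-1^-2·+1^-2 = +1.
(a,b)_∞: sgn(70)=+, sgn(3094)=+, so +1.
(a,b)_5: α=7, u≡4; β=10, v≡1 (mod 5); (4|5)=+1, (1|5)=+1; sign (−1)^0·+1^10·+1^7 = +1.
(a,b)_7: α=1, u≡6; β=1, v≡2 (mod 7); (6|7)=-1, (2|7)=+1; sign (−1)^1·-1^1·+1^1 = +1.
(a,b)_2: α=-5, β=-15; u≡3, v≡3 (mod 8); ε(u)ε(v)=1·1, αω(v)=-5·1, βω(u)=-15·1; sum ≡ 1  ⇒  -1.
Ram(70, 3094) = {2, 13}; no ℚ_2-point on the conic.

[2, 13]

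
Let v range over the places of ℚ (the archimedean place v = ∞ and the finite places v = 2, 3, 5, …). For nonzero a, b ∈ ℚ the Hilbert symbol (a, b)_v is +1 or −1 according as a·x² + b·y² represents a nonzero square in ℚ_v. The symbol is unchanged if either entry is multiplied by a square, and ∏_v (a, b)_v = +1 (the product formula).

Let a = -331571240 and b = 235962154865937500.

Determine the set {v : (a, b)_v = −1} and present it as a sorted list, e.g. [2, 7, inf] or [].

[2, 5]

(a, b) ≡ (-10010, 455) mod (ℚ^×)²; places V = {2, 5, 7, 11, 13, ∞}.
(a,b)_2: α=3, β=2; u≡3, v≡7 (mod 8); ε(u)ε(v)=1·1, αω(v)=3·0, βω(u)=2·1; sum ≡ 1  ⇒  -1.
(a,b)_11: α=1, u≡9; β=2, v≡1 (mod 11); (9|11)=+1, (1|11)=+1; sign (−1)^0·+1^2·+1^1 = +1.
(a,b)_7: α=3, u≡6; β=5, v≡2 (mod 7); (6|7)=-1, (2|7)=+1; sign (−1)^1·-1^5·+1^3 = +1.
(a,b)_13: α=3, u≡10; β=5, v≡4 (mod 13); (10|13)=+1, (4|13)=+1; sign (−1)^0·+1^5·+1^3 = +1.
(a,b)_5: α=1, u≡2; β=7, v≡4 (mod 5); (2|5)=-1, (4|5)=+1; sign (−1)^0·-1^7·+1^1 = -1.
(a,b)_∞: sgn(-10010)=−, sgn(455)=+, so +1.
(-10010, 455 / ℚ) ramifies at {2, 5}: a division algebra.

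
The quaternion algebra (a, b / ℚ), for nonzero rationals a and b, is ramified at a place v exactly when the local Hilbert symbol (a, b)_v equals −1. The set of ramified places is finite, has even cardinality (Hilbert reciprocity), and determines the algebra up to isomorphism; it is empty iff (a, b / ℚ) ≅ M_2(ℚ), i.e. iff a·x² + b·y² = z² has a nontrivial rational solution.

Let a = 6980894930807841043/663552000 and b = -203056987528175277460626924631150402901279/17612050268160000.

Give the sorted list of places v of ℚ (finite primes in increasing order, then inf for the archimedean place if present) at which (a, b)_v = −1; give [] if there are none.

Mod squares: a ≡ 1616615, b ≡ -81719. Check v ∈ {∞, 2, 3, 5, 7, 11, 13, 17, 19, 23, 31}.
v=17: a=17^1·(≡6), b=17^3·(≡16) mod 17; (6|17)=-1, (16|17)=+1; (−1)^{1·3·8}·(-1)^3·(+1)^1 = -1.
v=2: v_2(a)=-16, v_2(b)=-32; units ≡ 7, 1 (mod 8); ε·ε+αω+βω = 1·0+-16·0+-32·0 ≡ 0  ⇒  (a,b)_2 = +1.
v=∞: 1616615 > 0 and -81719 < 0  ⇒  (a,b)_∞ = +1.
v=11: a=11^1·(≡1), b=11^3·(≡7) mod 11; (1|11)=+1, (7|11)=-1; (−1)^{1·3·5}·(+1)^3·(-1)^1 = +1.
v=23: a=23^2·(≡22), b=23^5·(≡4) mod 23; (22|23)=-1, (4|23)=+1; (−1)^{2·5·11}·(-1)^5·(+1)^2 = -1.
v=7: a=7^7·(≡2), b=7^16·(≡6) mod 7; (2|7)=+1, (6|7)=-1; (−1)^{7·16·3}·(+1)^16·(-1)^7 = -1.
v=3: a=3^-4·(≡2), b=3^-8·(≡1) mod 3; (2|3)=-1, (1|3)=+1; (−1)^{-4·-8·1}·(-1)^-8·(+1)^-4 = +1.
v=19: a=19^3·(≡13), b=19^7·(≡8) mod 19; (13|19)=-1, (8|19)=-1; (−1)^{3·7·9}·(-1)^7·(-1)^3 = -1.
v=31: a=31^2·(≡26), b=31^2·(≡9) mod 31; (26|31)=-1, (9|31)=+1; (−1)^{2·2·15}·(-1)^2·(+1)^2 = +1.
v=13: a=13^1·(≡9), b=13^2·(≡9) mod 13; (9|13)=+1, (9|13)=+1; (−1)^{1·2·6}·(+1)^2·(+1)^1 = +1.
v=5: a=5^-3·(≡3), b=5^-4·(≡1) mod 5; (3|5)=-1, (1|5)=+1; (−1)^{-3·-4·2}·(-1)^-4·(+1)^-3 = +1.
Ram(1616615, -81719) = {7, 17, 19, 23}; no ℚ_7-point on the conic.

[7, 17, 19, 23]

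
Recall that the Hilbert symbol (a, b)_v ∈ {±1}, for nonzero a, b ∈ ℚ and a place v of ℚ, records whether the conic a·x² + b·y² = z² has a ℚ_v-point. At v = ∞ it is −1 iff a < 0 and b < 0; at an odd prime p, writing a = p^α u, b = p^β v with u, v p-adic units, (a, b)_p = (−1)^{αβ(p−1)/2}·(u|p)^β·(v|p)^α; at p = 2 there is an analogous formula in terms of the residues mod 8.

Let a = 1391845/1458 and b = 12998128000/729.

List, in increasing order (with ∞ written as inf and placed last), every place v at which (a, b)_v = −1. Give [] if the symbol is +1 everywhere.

[5, 11]

(a, b) ≡ (56810, 48070) mod (ℚ^×)²; places V = {2, 3, 5, 7, 11, 13, 19, 23, ∞}.
(a,b)_23: α=1, u≡13; β=1, v≡15 (mod 23); (13|23)=+1, (15|23)=-1; sign (−1)^1·+1^1·-1^1 = +1.
(a,b)_3: α=-6, u≡2; β=-6, v≡1 (mod 3); (2|3)=-1, (1|3)=+1; sign (−1)^0·-1^-6·+1^-6 = +1.
(a,b)_5: α=1, u≡3; β=3, v≡1 (mod 5); (3|5)=-1, (1|5)=+1; sign (−1)^0·-1^3·+1^1 = -1.
(a,b)_2: α=-1, β=7; u≡5, v≡3 (mod 8); ε(u)ε(v)=0·1, αω(v)=-1·1, βω(u)=7·1; sum ≡ 0  ⇒  +1.
(a,b)_19: α=1, u≡17; β=1, v≡2 (mod 19); (17|19)=+1, (2|19)=-1; sign (−1)^1·+1^1·-1^1 = +1.
(a,b)_11: α=0, u≡8; β=1, v≡9 (mod 11); (8|11)=-1, (9|11)=+1; sign (−1)^0·-1^1·+1^0 = -1.
(a,b)_13: α=1, u≡5; β=2, v≡9 (mod 13); (5|13)=-1, (9|13)=+1; sign (−1)^0·-1^2·+1^1 = +1.
(a,b)_7: α=2, u≡3; β=0, v≡4 (mod 7); (3|7)=-1, (4|7)=+1; sign (−1)^0·-1^0·+1^2 = +1.
(a,b)_∞: sgn(56810)=+, sgn(48070)=+, so +1.
|Ram(56810, 48070)| = 2, even; anisotropic at {5, 11}.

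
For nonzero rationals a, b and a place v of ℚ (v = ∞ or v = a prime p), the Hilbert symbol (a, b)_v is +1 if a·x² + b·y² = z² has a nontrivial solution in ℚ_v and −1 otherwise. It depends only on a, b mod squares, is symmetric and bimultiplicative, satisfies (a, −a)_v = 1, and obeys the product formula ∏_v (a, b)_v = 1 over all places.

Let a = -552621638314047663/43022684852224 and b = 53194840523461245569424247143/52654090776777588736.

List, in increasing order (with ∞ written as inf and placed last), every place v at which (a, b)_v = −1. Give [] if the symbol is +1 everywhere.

(a, b) ≡ (-23, 1767) mod (ℚ^×)²; places V = {2, 3, 7, 11, 19, 23, 31, ∞}.
(a,b)_11: α=-8, u≡10; β=-12, v≡6 (mod 11); (10|11)=-1, (6|11)=-1; sign (−1)^0·-1^-12·-1^-8 = +1.
(a,b)_7: α=-2, u≡5; β=0, v≡3 (mod 7); (5|7)=-1, (3|7)=-1; sign (−1)^0·-1^0·-1^-2 = +1.
(a,b)_2: α=-12, β=-24; u≡1, v≡7 (mod 8); ε(u)ε(v)=0·1, αω(v)=-12·0, βω(u)=-24·0; sum ≡ 0  ⇒  +1.
(a,b)_∞: sgn(-23)=−, sgn(1767)=+, so +1.
(a,b)_23: α=1, u≡15; β=2, v≡10 (mod 23); (15|23)=-1, (10|23)=-1; sign (−1)^0·-1^2·-1^1 = -1.
(a,b)_3: α=12, u≡1; β=21, v≡1 (mod 3); (1|3)=+1, (1|3)=+1; sign (−1)^0·+1^21·+1^12 = +1.
(a,b)_19: α=6, u≡13; β=9, v≡17 (mod 19); (13|19)=-1, (17|19)=+1; sign (−1)^0·-1^9·+1^6 = -1.
(a,b)_31: α=2, u≡1; β=3, v≡29 (mod 31); (1|31)=+1, (29|31)=-1; sign (−1)^0·+1^3·-1^2 = +1.
(-23, 1767 / ℚ) ramifies at {19, 23}: a division algebra.

[19, 23]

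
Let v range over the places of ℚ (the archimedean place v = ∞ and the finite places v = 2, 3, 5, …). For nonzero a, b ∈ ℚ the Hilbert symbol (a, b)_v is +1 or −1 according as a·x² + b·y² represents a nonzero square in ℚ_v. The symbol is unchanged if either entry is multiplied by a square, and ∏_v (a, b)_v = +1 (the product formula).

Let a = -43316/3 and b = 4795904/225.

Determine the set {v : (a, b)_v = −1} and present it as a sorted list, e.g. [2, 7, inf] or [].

(a, b) ≡ (-663, 18734) mod (ℚ^×)²; places V = {2, 3, 5, 7, 13, 17, 19, 29, ∞}.
(a,b)_∞: sgn(-663)=−, sgn(18734)=+, so +1.
(a,b)_2: α=2, β=9; u≡1, v≡7 (mod 8); ε(u)ε(v)=0·1, αω(v)=2·0, βω(u)=9·0; sum ≡ 0  ⇒  +1.
(a,b)_13: α=1, u≡3; β=0, v≡12 (mod 13); (3|13)=+1, (12|13)=+1; sign (−1)^0·+1^0·+1^1 = +1.
(a,b)_19: α=0, u≡14; β=1, v≡6 (mod 19); (14|19)=-1, (6|19)=+1; sign (−1)^0·-1^1·+1^0 = -1.
(a,b)_3: α=-1, u≡1; β=-2, v≡2 (mod 3); (1|3)=+1, (2|3)=-1; sign (−1)^0·+1^-2·-1^-1 = -1.
(a,b)_29: α=0, u≡13; β=1, v≡14 (mod 29); (13|29)=+1, (14|29)=-1; sign (−1)^0·+1^1·-1^0 = +1.
(a,b)_7: α=2, u≡4; β=0, v≡1 (mod 7); (4|7)=+1, (1|7)=+1; sign (−1)^0·+1^0·+1^2 = +1.
(a,b)_17: α=1, u≡12; β=1, v≡12 (mod 17); (12|17)=-1, (12|17)=-1; sign (−1)^0·-1^1·-1^1 = +1.
(a,b)_5: α=0, u≡3; β=-2, v≡1 (mod 5); (3|5)=-1, (1|5)=+1; sign (−1)^0·-1^-2·+1^0 = +1.
|Ram(-663, 18734)| = 2, even; anisotropic at {3, 19}.

[3, 19]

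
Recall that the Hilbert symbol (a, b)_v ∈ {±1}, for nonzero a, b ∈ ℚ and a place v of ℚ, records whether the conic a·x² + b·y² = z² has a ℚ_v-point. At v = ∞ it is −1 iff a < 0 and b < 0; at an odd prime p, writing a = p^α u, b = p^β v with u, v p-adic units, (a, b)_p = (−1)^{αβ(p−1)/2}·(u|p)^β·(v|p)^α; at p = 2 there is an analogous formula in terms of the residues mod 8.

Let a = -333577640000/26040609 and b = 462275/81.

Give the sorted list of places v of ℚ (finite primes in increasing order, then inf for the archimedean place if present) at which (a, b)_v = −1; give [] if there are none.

[2, 41]

Mod squares: a ≡ -41, b ≡ 11. Check v ∈ {∞, 2, 3, 5, 7, 11, 41}.
v=3: a=3^-12·(≡1), b=3^-4·(≡2) mod 3; (1|3)=+1, (2|3)=-1; (−1)^{-12·-4·1}·(+1)^-4·(-1)^-12 = +1.
v=11: a=11^2·(≡9), b=11^1·(≡4) mod 11; (9|11)=+1, (4|11)=+1; (−1)^{2·1·5}·(+1)^1·(+1)^2 = +1.
v=2: v_2(a)=6, v_2(b)=0; units ≡ 7, 3 (mod 8); ε·ε+αω+βω = 1·1+6·1+0·0 ≡ 1  ⇒  (a,b)_2 = -1.
v=∞: -41 < 0 and 11 > 0  ⇒  (a,b)_∞ = +1.
v=5: a=5^4·(≡4), b=5^2·(≡1) mod 5; (4|5)=+1, (1|5)=+1; (−1)^{4·2·2}·(+1)^2·(+1)^4 = +1.
v=41: a=41^3·(≡4), b=41^2·(≡12) mod 41; (4|41)=+1, (12|41)=-1; (−1)^{3·2·20}·(+1)^2·(-1)^3 = -1.
v=7: a=7^-2·(≡4), b=7^0·(≡4) mod 7; (4|7)=+1, (4|7)=+1; (−1)^{-2·0·3}·(+1)^0·(+1)^-2 = +1.
(-41, 11 / ℚ) ramifies at {2, 41}: a division algebra.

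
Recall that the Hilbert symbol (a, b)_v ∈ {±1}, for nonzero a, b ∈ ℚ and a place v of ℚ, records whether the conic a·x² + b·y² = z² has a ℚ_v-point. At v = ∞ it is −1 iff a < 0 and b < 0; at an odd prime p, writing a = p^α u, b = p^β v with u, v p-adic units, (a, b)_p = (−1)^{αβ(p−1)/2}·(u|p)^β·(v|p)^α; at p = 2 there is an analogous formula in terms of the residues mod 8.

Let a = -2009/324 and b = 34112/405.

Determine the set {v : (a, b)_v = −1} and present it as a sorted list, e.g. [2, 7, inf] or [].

(a, b) ≡ (-41, 2665) mod (ℚ^×)²; places V = {2, 3, 5, 7, 13, 41, ∞}.
(a,b)_7: α=2, u≡4; β=0, v≡6 (mod 7); (4|7)=+1, (6|7)=-1; sign (−1)^0·+1^0·-1^2 = +1.
(a,b)_13: α=0, u≡7; β=1, v≡12 (mod 13); (7|13)=-1, (12|13)=+1; sign (−1)^0·-1^1·+1^0 = -1.
(a,b)_3: α=-4, u≡1; β=-4, v≡1 (mod 3); (1|3)=+1, (1|3)=+1; sign (−1)^0·+1^-4·+1^-4 = +1.
(a,b)_2: α=-2, β=6; u≡7, v≡1 (mod 8); ε(u)ε(v)=1·0, αω(v)=-2·0, βω(u)=6·0; sum ≡ 0  ⇒  +1.
(a,b)_∞: sgn(-41)=−, sgn(2665)=+, so +1.
(a,b)_5: α=0, u≡4; β=-1, v≡2 (mod 5); (4|5)=+1, (2|5)=-1; sign (−1)^0·+1^-1·-1^0 = +1.
(a,b)_41: α=1, u≡2; β=1, v≡14 (mod 41); (2|41)=+1, (14|41)=-1; sign (−1)^0·+1^1·-1^1 = -1.
|Ram(-41, 2665)| = 2, even; anisotropic at {13, 41}.

[13, 41]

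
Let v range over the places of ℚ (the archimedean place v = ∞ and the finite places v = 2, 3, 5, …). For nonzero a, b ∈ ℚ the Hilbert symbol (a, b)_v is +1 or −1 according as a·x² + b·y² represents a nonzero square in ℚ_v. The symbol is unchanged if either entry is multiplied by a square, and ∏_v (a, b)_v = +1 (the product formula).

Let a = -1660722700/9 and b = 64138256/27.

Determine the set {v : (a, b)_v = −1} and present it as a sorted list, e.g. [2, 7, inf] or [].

[3, 7, 13, 29]

(a, b) ≡ (-403, 245427) mod (ℚ^×)²; places V = {2, 3, 5, 7, 13, 29, 31, ∞}.
(a,b)_∞: sgn(-403)=−, sgn(245427)=+, so +1.
(a,b)_3: α=-2, u≡2; β=-3, v≡2 (mod 3); (2|3)=-1, (2|3)=-1; sign (−1)^0·-1^-3·-1^-2 = -1.
(a,b)_13: α=1, u≡5; β=1, v≡4 (mod 13); (5|13)=-1, (4|13)=+1; sign (−1)^0·-1^1·+1^1 = -1.
(a,b)_29: α=2, u≡19; β=1, v≡25 (mod 29); (19|29)=-1, (25|29)=+1; sign (−1)^0·-1^1·+1^2 = -1.
(a,b)_31: α=1, u≡16; β=1, v≡22 (mod 31); (16|31)=+1, (22|31)=-1; sign (−1)^1·+1^1·-1^1 = +1.
(a,b)_5: α=2, u≡3; β=0, v≡3 (mod 5); (3|5)=-1, (3|5)=-1; sign (−1)^0·-1^0·-1^2 = +1.
(a,b)_7: α=2, u≡3; β=3, v≡6 (mod 7); (3|7)=-1, (6|7)=-1; sign (−1)^0·-1^3·-1^2 = -1.
(a,b)_2: α=2, β=4; u≡5, v≡3 (mod 8); ε(u)ε(v)=0·1, αω(v)=2·1, βω(u)=4·1; sum ≡ 0  ⇒  +1.
Ram(-403, 245427) = {3, 7, 13, 29}; no ℚ_3-point on the conic.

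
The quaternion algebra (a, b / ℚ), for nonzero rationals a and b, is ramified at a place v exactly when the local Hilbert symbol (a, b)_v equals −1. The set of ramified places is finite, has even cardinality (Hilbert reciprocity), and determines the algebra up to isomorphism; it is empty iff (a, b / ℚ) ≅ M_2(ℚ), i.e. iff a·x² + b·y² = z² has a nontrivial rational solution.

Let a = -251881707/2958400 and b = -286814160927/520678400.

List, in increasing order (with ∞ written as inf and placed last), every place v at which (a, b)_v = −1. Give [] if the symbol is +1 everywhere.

Mod squares: a ≡ -3, b ≡ -77. Check v ∈ {∞, 2, 3, 5, 7, 11, 17, 43}.
v=5: a=5^-2·(≡3), b=5^-2·(≡3) mod 5; (3|5)=-1, (3|5)=-1; (−1)^{-2·-2·2}·(-1)^-2·(-1)^-2 = +1.
v=2: v_2(a)=-6, v_2(b)=-10; units ≡ 5, 3 (mod 8); ε·ε+αω+βω = 0·1+-6·1+-10·1 ≡ 0  ⇒  (a,b)_2 = +1.
v=11: a=11^2·(≡10), b=11^-1·(≡1) mod 11; (10|11)=-1, (1|11)=+1; (−1)^{2·-1·5}·(-1)^-1·(+1)^2 = -1.
v=43: a=43^-2·(≡9), b=43^-2·(≡23) mod 43; (9|43)=+1, (23|43)=+1; (−1)^{-2·-2·21}·(+1)^-2·(+1)^-2 = +1.
v=17: a=17^2·(≡3), b=17^2·(≡16) mod 17; (3|17)=-1, (16|17)=+1; (−1)^{2·2·8}·(-1)^2·(+1)^2 = +1.
v=∞: -3 < 0 and -77 < 0  ⇒  (a,b)_∞ = -1.
v=7: a=7^4·(≡4), b=7^5·(≡5) mod 7; (4|7)=+1, (5|7)=-1; (−1)^{4·5·3}·(+1)^5·(-1)^4 = +1.
v=3: a=3^1·(≡2), b=3^10·(≡1) mod 3; (2|3)=-1, (1|3)=+1; (−1)^{1·10·1}·(-1)^10·(+1)^1 = +1.
Ram(-3, -77) = {11, ∞}; no ℚ_11-point on the conic.

[11, inf]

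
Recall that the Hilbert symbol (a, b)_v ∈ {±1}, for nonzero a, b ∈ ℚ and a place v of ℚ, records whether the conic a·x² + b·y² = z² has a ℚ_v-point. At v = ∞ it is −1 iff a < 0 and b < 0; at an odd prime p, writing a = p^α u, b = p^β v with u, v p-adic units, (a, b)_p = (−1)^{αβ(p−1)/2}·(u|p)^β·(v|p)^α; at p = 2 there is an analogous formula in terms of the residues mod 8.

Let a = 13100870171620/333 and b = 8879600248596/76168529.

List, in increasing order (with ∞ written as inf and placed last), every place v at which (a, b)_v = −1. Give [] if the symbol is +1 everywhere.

[11, 17, 23, 37]

(a, b) ≡ (795685, 53669) mod (ℚ^×)²; places V = {2, 3, 5, 7, 11, 17, 23, 29, 37, 41, 43, 47, 53, ∞}.
(a,b)_29: α=0, u≡2; β=-2, v≡8 (mod 29); (2|29)=-1, (8|29)=-1; sign (−1)^0·-1^-2·-1^0 = +1.
(a,b)_17: α=1, u≡13; β=1, v≡11 (mod 17); (13|17)=+1, (11|17)=-1; sign (−1)^0·+1^1·-1^1 = -1.
(a,b)_23: α=1, u≡6; β=0, v≡11 (mod 23); (6|23)=+1, (11|23)=-1; sign (−1)^0·+1^0·-1^1 = -1.
(a,b)_53: α=0, u≡29; β=2, v≡31 (mod 53); (29|53)=+1, (31|53)=-1; sign (−1)^0·+1^2·-1^0 = +1.
(a,b)_∞: sgn(795685)=+, sgn(53669)=+, so +1.
(a,b)_41: α=2, u≡21; β=-1, v≡26 (mod 41); (21|41)=+1, (26|41)=-1; sign (−1)^0·+1^-1·-1^2 = +1.
(a,b)_7: α=2, u≡1; β=3, v≡4 (mod 7); (1|7)=+1, (4|7)=+1; sign (−1)^0·+1^3·+1^2 = +1.
(a,b)_47: α=0, u≡13; β=-2, v≡9 (mod 47); (13|47)=-1, (9|47)=+1; sign (−1)^0·-1^-2·+1^0 = +1.
(a,b)_3: α=-2, u≡1; β=2, v≡2 (mod 3); (1|3)=+1, (2|3)=-1; sign (−1)^0·+1^2·-1^-2 = +1.
(a,b)_43: α=2, u≡15; β=0, v≡5 (mod 43); (15|43)=+1, (5|43)=-1; sign (−1)^0·+1^0·-1^2 = +1.
(a,b)_2: α=2, β=2; u≡5, v≡5 (mod 8); ε(u)ε(v)=0·0, αω(v)=2·1, βω(u)=2·1; sum ≡ 0  ⇒  +1.
(a,b)_5: α=1, u≡3; β=0, v≡4 (mod 5); (3|5)=-1, (4|5)=+1; sign (−1)^0·-1^0·+1^1 = +1.
(a,b)_37: α=-1, u≡8; β=2, v≡22 (mod 37); (8|37)=-1, (22|37)=-1; sign (−1)^0·-1^2·-1^-1 = -1.
(a,b)_11: α=1, u≡7; β=1, v≡2 (mod 11); (7|11)=-1, (2|11)=-1; sign (−1)^1·-1^1·-1^1 = -1.
(795685, 53669 / ℚ) ramifies at {11, 17, 23, 37}: a division algebra.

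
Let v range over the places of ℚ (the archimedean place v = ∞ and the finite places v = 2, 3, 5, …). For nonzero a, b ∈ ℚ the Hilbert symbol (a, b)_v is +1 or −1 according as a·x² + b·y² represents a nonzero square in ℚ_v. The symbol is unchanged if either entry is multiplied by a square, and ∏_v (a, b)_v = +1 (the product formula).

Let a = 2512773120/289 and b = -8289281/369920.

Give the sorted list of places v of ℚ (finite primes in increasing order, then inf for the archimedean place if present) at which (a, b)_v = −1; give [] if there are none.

[3, 11]

(a, b) ≡ (30, -5005) mod (ℚ^×)²; places V = {2, 3, 5, 7, 11, 13, 17, ∞}.
(a,b)_5: α=1, u≡1; β=-1, v≡1 (mod 5); (1|5)=+1, (1|5)=+1; sign (−1)^0·+1^-1·+1^1 = +1.
(a,b)_7: α=0, u≡2; β=3, v≡5 (mod 7); (2|7)=+1, (5|7)=-1; sign (−1)^0·+1^3·-1^0 = +1.
(a,b)_3: α=1, u≡1; β=0, v≡2 (mod 3); (1|3)=+1, (2|3)=-1; sign (−1)^0·+1^0·-1^1 = -1.
(a,b)_∞: sgn(30)=+, sgn(-5005)=−, so +1.
(a,b)_11: α=2, u≡6; β=1, v≡6 (mod 11); (6|11)=-1, (6|11)=-1; sign (−1)^0·-1^1·-1^2 = -1.
(a,b)_2: α=13, β=-8; u≡7, v≡3 (mod 8); ε(u)ε(v)=1·1, αω(v)=13·1, βω(u)=-8·0; sum ≡ 0  ⇒  +1.
(a,b)_17: α=-2, u≡9; β=-2, v≡11 (mod 17); (9|17)=+1, (11|17)=-1; sign (−1)^0·+1^-2·-1^-2 = +1.
(a,b)_13: α=2, u≡1; β=3, v≡2 (mod 13); (1|13)=+1, (2|13)=-1; sign (−1)^0·+1^3·-1^2 = +1.
Ram(30, -5005) = {3, 11}; no ℚ_3-point on the conic.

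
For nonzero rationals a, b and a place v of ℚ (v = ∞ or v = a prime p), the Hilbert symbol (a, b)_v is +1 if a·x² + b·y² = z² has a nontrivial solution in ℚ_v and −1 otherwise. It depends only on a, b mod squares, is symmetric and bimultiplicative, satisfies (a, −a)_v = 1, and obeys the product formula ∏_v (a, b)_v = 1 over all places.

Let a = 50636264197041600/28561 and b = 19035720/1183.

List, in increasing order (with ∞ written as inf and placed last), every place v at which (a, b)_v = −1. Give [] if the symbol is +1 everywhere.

(a, b) ≡ (231, 30590) mod (ℚ^×)²; places V = {2, 3, 5, 7, 11, 13, 19, 23, ∞}.
(a,b)_11: α=5, u≡10; β=2, v≡7 (mod 11); (10|11)=-1, (7|11)=-1; sign (−1)^0·-1^2·-1^5 = -1.
(a,b)_∞: sgn(231)=+, sgn(30590)=+, so +1.
(a,b)_19: α=2, u≡13; β=1, v≡2 (mod 19); (13|19)=-1, (2|19)=-1; sign (−1)^0·-1^1·-1^2 = -1.
(a,b)_3: α=1, u≡2; β=2, v≡2 (mod 3); (2|3)=-1, (2|3)=-1; sign (−1)^0·-1^2·-1^1 = -1.
(a,b)_7: α=3, u≡6; β=-1, v≡4 (mod 7); (6|7)=-1, (4|7)=+1; sign (−1)^1·-1^-1·+1^3 = +1.
(a,b)_23: α=2, u≡6; β=1, v≡10 (mod 23); (6|23)=+1, (10|23)=-1; sign (−1)^0·+1^1·-1^2 = +1.
(a,b)_2: α=6, β=3; u≡7, v≡7 (mod 8); ε(u)ε(v)=1·1, αω(v)=6·0, βω(u)=3·0; sum ≡ 1  ⇒  -1.
(a,b)_5: α=2, u≡4; β=1, v≡3 (mod 5); (4|5)=+1, (3|5)=-1; sign (−1)^0·+1^1·-1^2 = +1.
(a,b)_13: α=-4, u≡12; β=-2, v≡4 (mod 13); (12|13)=+1, (4|13)=+1; sign (−1)^0·+1^-2·+1^-4 = +1.
|Ram(231, 30590)| = 4, even; anisotropic at {2, 3, 11, 19}.

[2, 3, 11, 19]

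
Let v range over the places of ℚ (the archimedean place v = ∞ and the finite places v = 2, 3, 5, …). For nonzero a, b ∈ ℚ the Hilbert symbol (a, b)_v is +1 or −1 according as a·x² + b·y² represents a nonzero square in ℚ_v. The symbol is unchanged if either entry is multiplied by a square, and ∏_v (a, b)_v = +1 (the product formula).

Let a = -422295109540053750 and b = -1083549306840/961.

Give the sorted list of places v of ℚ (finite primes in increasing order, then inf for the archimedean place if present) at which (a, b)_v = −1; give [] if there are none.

[3, 7, 11, inf]

(a, b) ≡ (-3094, -2310) mod (ℚ^×)²; places V = {2, 3, 5, 7, 11, 13, 17, 31, ∞}.
(a,b)_∞: sgn(-3094)=−, sgn(-2310)=−, so -1.
(a,b)_3: α=2, u≡2; β=1, v≡1 (mod 3); (2|3)=-1, (1|3)=+1; sign (−1)^0·-1^1·+1^2 = -1.
(a,b)_17: α=5, u≡5; β=2, v≡4 (mod 17); (5|17)=-1, (4|17)=+1; sign (−1)^0·-1^2·+1^5 = +1.
(a,b)_5: α=4, u≡4; β=1, v≡2 (mod 5); (4|5)=+1, (2|5)=-1; sign (−1)^0·+1^1·-1^4 = +1.
(a,b)_11: α=2, u≡6; β=1, v≡8 (mod 11); (6|11)=-1, (8|11)=-1; sign (−1)^0·-1^1·-1^2 = -1.
(a,b)_31: α=0, u≡11; β=-2, v≡17 (mod 31); (11|31)=-1, (17|31)=-1; sign (−1)^0·-1^-2·-1^0 = +1.
(a,b)_7: α=5, u≡3; β=5, v≡3 (mod 7); (3|7)=-1, (3|7)=-1; sign (−1)^1·-1^5·-1^5 = -1.
(a,b)_2: α=1, β=3; u≡5, v≡5 (mod 8); ε(u)ε(v)=0·0, αω(v)=1·1, βω(u)=3·1; sum ≡ 0  ⇒  +1.
(a,b)_13: α=1, u≡10; β=2, v≡10 (mod 13); (10|13)=+1, (10|13)=+1; sign (−1)^0·+1^2·+1^1 = +1.
Ram(-3094, -2310) = {3, 7, 11, ∞}; no ℚ_3-point on the conic.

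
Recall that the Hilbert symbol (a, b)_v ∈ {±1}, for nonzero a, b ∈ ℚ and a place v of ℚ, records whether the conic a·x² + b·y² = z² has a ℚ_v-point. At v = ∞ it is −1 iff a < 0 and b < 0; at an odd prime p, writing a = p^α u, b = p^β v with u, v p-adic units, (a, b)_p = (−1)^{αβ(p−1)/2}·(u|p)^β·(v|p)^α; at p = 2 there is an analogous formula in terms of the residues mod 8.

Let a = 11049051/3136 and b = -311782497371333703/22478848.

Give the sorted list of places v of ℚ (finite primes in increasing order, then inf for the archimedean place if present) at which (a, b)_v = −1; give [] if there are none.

[2, 7, 31, 37]

Mod squares: a ≡ 65379, b ≡ -24969. Check v ∈ {∞, 2, 3, 7, 11, 13, 19, 29, 31, 37, 41}.
v=37: a=37^1·(≡21), b=37^2·(≡14) mod 37; (21|37)=+1, (14|37)=-1; (−1)^{1·2·18}·(+1)^2·(-1)^1 = -1.
v=31: a=31^1·(≡9), b=31^2·(≡21) mod 31; (9|31)=+1, (21|31)=-1; (−1)^{1·2·15}·(+1)^2·(-1)^1 = -1.
v=11: a=11^0·(≡2), b=11^2·(≡9) mod 11; (2|11)=-1, (9|11)=+1; (−1)^{0·2·5}·(-1)^2·(+1)^0 = +1.
v=41: a=41^0·(≡37), b=41^1·(≡14) mod 41; (37|41)=+1, (14|41)=-1; (−1)^{0·1·20}·(+1)^1·(-1)^0 = +1.
v=∞: 65379 > 0 and -24969 < 0  ⇒  (a,b)_∞ = +1.
v=13: a=13^2·(≡5), b=13^2·(≡12) mod 13; (5|13)=-1, (12|13)=+1; (−1)^{2·2·6}·(-1)^2·(+1)^2 = +1.
v=2: v_2(a)=-6, v_2(b)=-16; units ≡ 3, 7 (mod 8); ε·ε+αω+βω = 1·1+-6·0+-16·1 ≡ 1  ⇒  (a,b)_2 = -1.
v=29: a=29^0·(≡20), b=29^1·(≡7) mod 29; (20|29)=+1, (7|29)=+1; (−1)^{0·1·14}·(+1)^1·(+1)^0 = +1.
v=3: a=3^1·(≡1), b=3^3·(≡2) mod 3; (1|3)=+1, (2|3)=-1; (−1)^{1·3·1}·(+1)^3·(-1)^1 = +1.
v=19: a=19^1·(≡15), b=19^2·(≡1) mod 19; (15|19)=-1, (1|19)=+1; (−1)^{1·2·9}·(-1)^2·(+1)^1 = +1.
v=7: a=7^-2·(≡6), b=7^-3·(≡3) mod 7; (6|7)=-1, (3|7)=-1; (−1)^{-2·-3·3}·(-1)^-3·(-1)^-2 = -1.
Ram(65379, -24969) = {2, 7, 31, 37}; no ℚ_2-point on the conic.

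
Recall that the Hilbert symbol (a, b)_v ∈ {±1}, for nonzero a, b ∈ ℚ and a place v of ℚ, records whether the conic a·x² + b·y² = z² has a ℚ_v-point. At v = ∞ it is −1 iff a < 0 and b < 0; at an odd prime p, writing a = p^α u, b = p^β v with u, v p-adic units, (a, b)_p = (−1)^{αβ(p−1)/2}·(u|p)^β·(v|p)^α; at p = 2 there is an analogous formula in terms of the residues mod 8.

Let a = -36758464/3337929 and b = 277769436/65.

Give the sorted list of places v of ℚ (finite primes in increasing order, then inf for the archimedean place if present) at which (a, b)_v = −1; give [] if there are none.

Mod squares: a ≡ -1591, b ≡ 174135. Check v ∈ {∞, 2, 3, 5, 7, 13, 19, 23, 29, 37, 43, 47}.
v=47: a=47^0·(≡17), b=47^1·(≡22) mod 47; (17|47)=+1, (22|47)=-1; (−1)^{0·1·23}·(+1)^1·(-1)^0 = +1.
v=5: a=5^0·(≡4), b=5^-1·(≡2) mod 5; (4|5)=+1, (2|5)=-1; (−1)^{0·-1·2}·(+1)^-1·(-1)^0 = +1.
v=37: a=37^1·(≡35), b=37^0·(≡8) mod 37; (35|37)=-1, (8|37)=-1; (−1)^{1·0·18}·(-1)^0·(-1)^1 = -1.
v=2: v_2(a)=6, v_2(b)=2; units ≡ 1, 7 (mod 8); ε·ε+αω+βω = 0·1+6·0+2·0 ≡ 0  ⇒  (a,b)_2 = +1.
v=23: a=23^0·(≡17), b=23^2·(≡13) mod 23; (17|23)=-1, (13|23)=+1; (−1)^{0·2·11}·(-1)^2·(+1)^0 = +1.
v=∞: -1591 < 0 and 174135 > 0  ⇒  (a,b)_∞ = +1.
v=3: a=3^-4·(≡2), b=3^1·(≡1) mod 3; (2|3)=-1, (1|3)=+1; (−1)^{-4·1·1}·(-1)^1·(+1)^-4 = -1.
v=29: a=29^-2·(≡9), b=29^0·(≡10) mod 29; (9|29)=+1, (10|29)=-1; (−1)^{-2·0·14}·(+1)^0·(-1)^-2 = +1.
v=13: a=13^0·(≡5), b=13^-1·(≡7) mod 13; (5|13)=-1, (7|13)=-1; (−1)^{0·-1·6}·(-1)^-1·(-1)^0 = -1.
v=19: a=19^2·(≡6), b=19^1·(≡1) mod 19; (6|19)=+1, (1|19)=+1; (−1)^{2·1·9}·(+1)^1·(+1)^2 = +1.
v=43: a=43^1·(≡11), b=43^0·(≡28) mod 43; (11|43)=+1, (28|43)=-1; (−1)^{1·0·21}·(+1)^0·(-1)^1 = -1.
v=7: a=7^-2·(≡5), b=7^2·(≡5) mod 7; (5|7)=-1, (5|7)=-1; (−1)^{-2·2·3}·(-1)^2·(-1)^-2 = +1.
|Ram(-1591, 174135)| = 4, even; anisotropic at {3, 13, 37, 43}.

[3, 13, 37, 43]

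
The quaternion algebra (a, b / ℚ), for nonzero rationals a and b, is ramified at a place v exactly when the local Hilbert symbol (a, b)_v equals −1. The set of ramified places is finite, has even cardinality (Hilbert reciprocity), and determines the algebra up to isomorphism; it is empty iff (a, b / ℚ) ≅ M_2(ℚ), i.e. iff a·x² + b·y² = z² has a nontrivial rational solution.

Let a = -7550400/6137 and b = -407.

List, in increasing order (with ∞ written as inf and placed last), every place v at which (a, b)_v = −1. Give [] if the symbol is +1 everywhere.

Mod squares: a ≡ -663, b ≡ -407. Check v ∈ {∞, 2, 3, 5, 11, 13, 17, 19, 37}.
v=17: a=17^-1·(≡12), b=17^0·(≡1) mod 17; (12|17)=-1, (1|17)=+1; (−1)^{-1·0·8}·(-1)^0·(+1)^-1 = +1.
v=2: v_2(a)=6, v_2(b)=0; units ≡ 1, 1 (mod 8); ε·ε+αω+βω = 0·0+6·0+0·0 ≡ 0  ⇒  (a,b)_2 = +1.
v=11: a=11^2·(≡8), b=11^1·(≡7) mod 11; (8|11)=-1, (7|11)=-1; (−1)^{2·1·5}·(-1)^1·(-1)^2 = -1.
v=∞: -663 < 0 and -407 < 0  ⇒  (a,b)_∞ = -1.
v=19: a=19^-2·(≡14), b=19^0·(≡11) mod 19; (14|19)=-1, (11|19)=+1; (−1)^{-2·0·9}·(-1)^0·(+1)^-2 = +1.
v=3: a=3^1·(≡1), b=3^0·(≡1) mod 3; (1|3)=+1, (1|3)=+1; (−1)^{1·0·1}·(+1)^0·(+1)^1 = +1.
v=13: a=13^1·(≡1), b=13^0·(≡9) mod 13; (1|13)=+1, (9|13)=+1; (−1)^{1·0·6}·(+1)^0·(+1)^1 = +1.
v=37: a=37^0·(≡36), b=37^1·(≡26) mod 37; (36|37)=+1, (26|37)=+1; (−1)^{0·1·18}·(+1)^1·(+1)^0 = +1.
v=5: a=5^2·(≡2), b=5^0·(≡3) mod 5; (2|5)=-1, (3|5)=-1; (−1)^{2·0·2}·(-1)^0·(-1)^2 = +1.
Ram(-663, -407) = {11, ∞}; no ℚ_11-point on the conic.

[11, inf]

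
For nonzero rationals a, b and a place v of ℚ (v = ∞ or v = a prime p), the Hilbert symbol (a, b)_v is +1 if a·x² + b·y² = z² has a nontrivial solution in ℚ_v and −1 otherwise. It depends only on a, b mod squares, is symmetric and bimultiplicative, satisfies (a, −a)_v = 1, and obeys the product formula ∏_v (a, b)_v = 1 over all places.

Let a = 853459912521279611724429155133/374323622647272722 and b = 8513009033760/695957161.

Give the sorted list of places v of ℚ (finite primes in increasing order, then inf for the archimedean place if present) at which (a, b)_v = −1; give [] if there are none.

Mod squares: a ≡ 154, b ≡ 22610. Check v ∈ {∞, 2, 3, 5, 7, 11, 17, 19, 23, 31, 37}.
v=31: a=31^-4·(≡3), b=31^-2·(≡23) mod 31; (3|31)=-1, (23|31)=-1; (−1)^{-4·-2·15}·(-1)^-2·(-1)^-4 = +1.
v=19: a=19^4·(≡12), b=19^1·(≡3) mod 19; (12|19)=-1, (3|19)=-1; (−1)^{4·1·9}·(-1)^1·(-1)^4 = -1.
v=23: a=23^-6·(≡13), b=23^-2·(≡2) mod 23; (13|23)=+1, (2|23)=+1; (−1)^{-6·-2·11}·(+1)^-2·(+1)^-6 = +1.
v=2: v_2(a)=-1, v_2(b)=5; units ≡ 5, 1 (mod 8); ε·ε+αω+βω = 0·0+-1·0+5·1 ≡ 1  ⇒  (a,b)_2 = -1.
v=7: a=7^9·(≡4), b=7^5·(≡5) mod 7; (4|7)=+1, (5|7)=-1; (−1)^{9·5·3}·(+1)^5·(-1)^9 = +1.
v=11: a=11^5·(≡5), b=11^2·(≡4) mod 11; (5|11)=+1, (4|11)=+1; (−1)^{5·2·5}·(+1)^2·(+1)^5 = +1.
v=17: a=17^2·(≡13), b=17^1·(≡1) mod 17; (13|17)=+1, (1|17)=+1; (−1)^{2·1·8}·(+1)^1·(+1)^2 = +1.
v=37: a=37^-2·(≡15), b=37^-2·(≡21) mod 37; (15|37)=-1, (21|37)=+1; (−1)^{-2·-2·18}·(-1)^-2·(+1)^-2 = +1.
v=5: a=5^0·(≡4), b=5^1·(≡2) mod 5; (4|5)=+1, (2|5)=-1; (−1)^{0·1·2}·(+1)^1·(-1)^0 = +1.
v=3: a=3^20·(≡1), b=3^4·(≡2) mod 3; (1|3)=+1, (2|3)=-1; (−1)^{20·4·1}·(+1)^4·(-1)^20 = +1.
v=∞: 154 > 0 and 22610 > 0  ⇒  (a,b)_∞ = +1.
|Ram(154, 22610)| = 2, even; anisotropic at {2, 19}.

[2, 19]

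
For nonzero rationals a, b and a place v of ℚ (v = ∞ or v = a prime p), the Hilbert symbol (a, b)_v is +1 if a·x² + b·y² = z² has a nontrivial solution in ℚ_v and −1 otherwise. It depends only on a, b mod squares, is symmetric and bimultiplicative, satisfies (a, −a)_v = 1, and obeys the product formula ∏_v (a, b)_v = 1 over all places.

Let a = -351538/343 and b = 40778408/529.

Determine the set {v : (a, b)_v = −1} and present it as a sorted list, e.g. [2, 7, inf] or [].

[2, 7, 19, 29]

Mod squares: a ≡ -2926, b ≡ 12122. Check v ∈ {∞, 2, 7, 11, 19, 23, 29}.
v=29: a=29^2·(≡14), b=29^3·(≡11) mod 29; (14|29)=-1, (11|29)=-1; (−1)^{2·3·14}·(-1)^3·(-1)^2 = -1.
v=∞: -2926 < 0 and 12122 > 0  ⇒  (a,b)_∞ = +1.
v=7: a=7^-3·(≡2), b=7^0·(≡5) mod 7; (2|7)=+1, (5|7)=-1; (−1)^{-3·0·3}·(+1)^0·(-1)^-3 = -1.
v=11: a=11^1·(≡4), b=11^1·(≡7) mod 11; (4|11)=+1, (7|11)=-1; (−1)^{1·1·5}·(+1)^1·(-1)^1 = +1.
v=19: a=19^1·(≡4), b=19^1·(≡9) mod 19; (4|19)=+1, (9|19)=+1; (−1)^{1·1·9}·(+1)^1·(+1)^1 = -1.
v=23: a=23^0·(≡3), b=23^-2·(≡6) mod 23; (3|23)=+1, (6|23)=+1; (−1)^{0·-2·11}·(+1)^-2·(+1)^0 = +1.
v=2: v_2(a)=1, v_2(b)=3; units ≡ 1, 5 (mod 8); ε·ε+αω+βω = 0·0+1·1+3·0 ≡ 1  ⇒  (a,b)_2 = -1.
(-2926, 12122 / ℚ) ramifies at {2, 7, 19, 29}: a division algebra.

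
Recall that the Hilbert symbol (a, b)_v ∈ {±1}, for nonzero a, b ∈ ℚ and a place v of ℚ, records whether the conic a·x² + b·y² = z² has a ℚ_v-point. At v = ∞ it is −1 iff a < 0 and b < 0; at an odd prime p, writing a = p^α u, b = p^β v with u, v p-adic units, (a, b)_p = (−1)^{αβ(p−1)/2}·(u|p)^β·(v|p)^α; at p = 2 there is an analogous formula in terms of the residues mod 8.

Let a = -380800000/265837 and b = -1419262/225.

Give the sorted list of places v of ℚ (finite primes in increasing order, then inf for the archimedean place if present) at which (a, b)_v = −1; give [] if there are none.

Mod squares: a ≡ -7735, b ≡ -8398. Check v ∈ {∞, 2, 3, 5, 7, 11, 13, 17, 19}.
v=19: a=19^0·(≡16), b=19^1·(≡3) mod 19; (16|19)=+1, (3|19)=-1; (−1)^{0·1·9}·(+1)^1·(-1)^0 = +1.
v=5: a=5^5·(≡2), b=5^-2·(≡2) mod 5; (2|5)=-1, (2|5)=-1; (−1)^{5·-2·2}·(-1)^-2·(-1)^5 = -1.
v=11: a=11^-2·(≡3), b=11^0·(≡7) mod 11; (3|11)=+1, (7|11)=-1; (−1)^{-2·0·5}·(+1)^0·(-1)^-2 = +1.
v=13: a=13^-3·(≡1), b=13^3·(≡1) mod 13; (1|13)=+1, (1|13)=+1; (−1)^{-3·3·6}·(+1)^3·(+1)^-3 = +1.
v=∞: -7735 < 0 and -8398 < 0  ⇒  (a,b)_∞ = -1.
v=17: a=17^1·(≡2), b=17^1·(≡13) mod 17; (2|17)=+1, (13|17)=+1; (−1)^{1·1·8}·(+1)^1·(+1)^1 = +1.
v=3: a=3^0·(≡2), b=3^-2·(≡2) mod 3; (2|3)=-1, (2|3)=-1; (−1)^{0·-2·1}·(-1)^-2·(-1)^0 = +1.
v=7: a=7^1·(≡2), b=7^0·(≡2) mod 7; (2|7)=+1, (2|7)=+1; (−1)^{1·0·3}·(+1)^0·(+1)^1 = +1.
v=2: v_2(a)=10, v_2(b)=1; units ≡ 1, 1 (mod 8); ε·ε+αω+βω = 0·0+10·0+1·0 ≡ 0  ⇒  (a,b)_2 = +1.
Ram(-7735, -8398) = {5, ∞}; no ℚ_5-point on the conic.

[5, inf]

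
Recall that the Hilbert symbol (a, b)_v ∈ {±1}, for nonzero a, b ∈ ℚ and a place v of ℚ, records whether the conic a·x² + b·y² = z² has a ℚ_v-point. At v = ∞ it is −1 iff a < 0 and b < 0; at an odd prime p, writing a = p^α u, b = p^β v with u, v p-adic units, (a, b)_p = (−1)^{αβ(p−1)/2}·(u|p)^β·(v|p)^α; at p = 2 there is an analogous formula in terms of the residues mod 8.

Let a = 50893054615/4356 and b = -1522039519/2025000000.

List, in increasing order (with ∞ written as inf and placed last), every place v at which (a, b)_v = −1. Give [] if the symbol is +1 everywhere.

Mod squares: a ≡ 1042015, b ≡ -31. Check v ∈ {∞, 2, 3, 5, 7, 11, 13, 17, 23, 31, 41}.
v=2: v_2(a)=-2, v_2(b)=-6; units ≡ 7, 1 (mod 8); ε·ε+αω+βω = 1·0+-2·0+-6·0 ≡ 0  ⇒  (a,b)_2 = +1.
v=7: a=7^0·(≡2), b=7^4·(≡4) mod 7; (2|7)=+1, (4|7)=+1; (−1)^{0·4·3}·(+1)^4·(+1)^0 = +1.
v=23: a=23^1·(≡1), b=23^0·(≡22) mod 23; (1|23)=+1, (22|23)=-1; (−1)^{1·0·11}·(+1)^0·(-1)^1 = -1.
v=13: a=13^3·(≡4), b=13^2·(≡8) mod 13; (4|13)=+1, (8|13)=-1; (−1)^{3·2·6}·(+1)^2·(-1)^3 = -1.
v=11: a=11^-2·(≡6), b=11^2·(≡2) mod 11; (6|11)=-1, (2|11)=-1; (−1)^{-2·2·5}·(-1)^2·(-1)^-2 = +1.
v=41: a=41^1·(≡36), b=41^0·(≡1) mod 41; (36|41)=+1, (1|41)=+1; (−1)^{1·0·20}·(+1)^0·(+1)^1 = +1.
v=5: a=5^1·(≡3), b=5^-8·(≡4) mod 5; (3|5)=-1, (4|5)=+1; (−1)^{1·-8·2}·(-1)^-8·(+1)^1 = +1.
v=∞: 1042015 > 0 and -31 < 0  ⇒  (a,b)_∞ = +1.
v=3: a=3^-2·(≡1), b=3^-4·(≡2) mod 3; (1|3)=+1, (2|3)=-1; (−1)^{-2·-4·1}·(+1)^-4·(-1)^-2 = +1.
v=31: a=31^0·(≡12), b=31^1·(≡17) mod 31; (12|31)=-1, (17|31)=-1; (−1)^{0·1·15}·(-1)^1·(-1)^0 = -1.
v=17: a=17^3·(≡6), b=17^0·(≡10) mod 17; (6|17)=-1, (10|17)=-1; (−1)^{3·0·8}·(-1)^0·(-1)^3 = -1.
Ram(1042015, -31) = {13, 17, 23, 31}; no ℚ_13-point on the conic.

[13, 17, 23, 31]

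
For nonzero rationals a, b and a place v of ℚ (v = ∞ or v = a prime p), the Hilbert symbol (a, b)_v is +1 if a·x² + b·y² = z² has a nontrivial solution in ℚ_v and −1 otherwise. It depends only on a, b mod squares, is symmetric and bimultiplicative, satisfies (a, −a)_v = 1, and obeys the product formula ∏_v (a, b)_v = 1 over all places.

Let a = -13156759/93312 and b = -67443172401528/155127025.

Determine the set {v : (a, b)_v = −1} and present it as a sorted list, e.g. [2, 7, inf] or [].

[7, 11, 19, inf]

(a, b) ≡ (-49742, -49742) mod (ℚ^×)²; places V = {2, 3, 5, 7, 11, 17, 19, 23, 47, 53, ∞}.
(a,b)_17: α=1, u≡2; β=3, v≡2 (mod 17); (2|17)=+1, (2|17)=+1; sign (−1)^0·+1^3·+1^1 = +1.
(a,b)_11: α=1, u≡6; β=1, v≡7 (mod 11); (6|11)=-1, (7|11)=-1; sign (−1)^1·-1^1·-1^1 = -1.
(a,b)_23: α=2, u≡15; β=0, v≡5 (mod 23); (15|23)=-1, (5|23)=-1; sign (−1)^0·-1^0·-1^2 = +1.
(a,b)_3: α=-6, u≡1; β=2, v≡1 (mod 3); (1|3)=+1, (1|3)=+1; sign (−1)^0·+1^2·+1^-6 = +1.
(a,b)_2: α=-7, β=3; u≡1, v≡1 (mod 8); ε(u)ε(v)=0·0, αω(v)=-7·0, βω(u)=3·0; sum ≡ 0  ⇒  +1.
(a,b)_53: α=0, u≡17; β=-2, v≡15 (mod 53); (17|53)=+1, (15|53)=+1; sign (−1)^0·+1^-2·+1^0 = +1.
(a,b)_47: α=0, u≡22; β=-2, v≡26 (mod 47); (22|47)=-1, (26|47)=-1; sign (−1)^0·-1^-2·-1^0 = +1.
(a,b)_∞: sgn(-49742)=−, sgn(-49742)=−, so -1.
(a,b)_5: α=0, u≡3; β=-2, v≡2 (mod 5); (3|5)=-1, (2|5)=-1; sign (−1)^0·-1^-2·-1^0 = +1.
(a,b)_7: α=1, u≡6; β=1, v≡6 (mod 7); (6|7)=-1, (6|7)=-1; sign (−1)^1·-1^1·-1^1 = -1.
(a,b)_19: α=1, u≡17; β=5, v≡5 (mod 19); (17|19)=+1, (5|19)=+1; sign (−1)^1·+1^5·+1^1 = -1.
Ram(-49742, -49742) = {7, 11, 19, ∞}; no ℚ_7-point on the conic.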